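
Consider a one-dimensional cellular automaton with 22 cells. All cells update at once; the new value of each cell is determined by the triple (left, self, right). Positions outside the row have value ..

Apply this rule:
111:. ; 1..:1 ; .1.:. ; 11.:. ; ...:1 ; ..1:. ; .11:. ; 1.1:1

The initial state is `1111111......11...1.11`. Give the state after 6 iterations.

1111......11...1..1111

.......11111...11..1..
111111......11...1..11
......11111...11..1...
11111......11...1..111
.....11111...11..1....
1111......11...1..1111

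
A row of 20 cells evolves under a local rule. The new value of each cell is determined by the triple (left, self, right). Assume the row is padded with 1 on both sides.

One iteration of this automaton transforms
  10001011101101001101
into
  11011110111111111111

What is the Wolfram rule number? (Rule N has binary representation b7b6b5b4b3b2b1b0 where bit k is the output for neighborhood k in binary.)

position 7: 111 → 0  (bit 7 = 0)
position 0: 110 → 1  (bit 6 = 1)
position 5: 101 → 1  (bit 5 = 1)
position 1: 100 → 1  (bit 4 = 1)
position 6: 011 → 1  (bit 3 = 1)
position 4: 010 → 1  (bit 2 = 1)
position 3: 001 → 1  (bit 1 = 1)
position 2: 000 → 0  (bit 0 = 0)
bits b7..b0 = 01111110 = 126

126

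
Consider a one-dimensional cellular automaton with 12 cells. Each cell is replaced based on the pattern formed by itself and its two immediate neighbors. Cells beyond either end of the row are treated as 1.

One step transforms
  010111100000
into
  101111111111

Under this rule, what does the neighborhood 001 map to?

At position 11 the neighborhood is 001; the next row has 1 there.

1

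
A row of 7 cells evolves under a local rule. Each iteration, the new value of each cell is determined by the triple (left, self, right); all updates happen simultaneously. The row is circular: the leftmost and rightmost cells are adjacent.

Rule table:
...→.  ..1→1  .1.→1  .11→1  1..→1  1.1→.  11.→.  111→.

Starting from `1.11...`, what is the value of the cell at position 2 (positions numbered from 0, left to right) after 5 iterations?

.

1.1.1.1
..1.1.1
111.1.1
....1.1
1..11.1
position 2 holds .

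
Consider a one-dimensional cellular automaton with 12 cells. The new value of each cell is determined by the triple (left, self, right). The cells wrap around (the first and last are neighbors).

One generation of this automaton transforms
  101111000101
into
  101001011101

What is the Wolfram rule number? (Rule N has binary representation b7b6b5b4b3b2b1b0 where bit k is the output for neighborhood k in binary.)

position 3: 111 → 0  (bit 7 = 0)
position 0: 110 → 1  (bit 6 = 1)
position 1: 101 → 0  (bit 5 = 0)
position 6: 100 → 0  (bit 4 = 0)
position 2: 011 → 1  (bit 3 = 1)
position 9: 010 → 1  (bit 2 = 1)
position 8: 001 → 1  (bit 1 = 1)
position 7: 000 → 1  (bit 0 = 1)
bits b7..b0 = 01001111 = 79

79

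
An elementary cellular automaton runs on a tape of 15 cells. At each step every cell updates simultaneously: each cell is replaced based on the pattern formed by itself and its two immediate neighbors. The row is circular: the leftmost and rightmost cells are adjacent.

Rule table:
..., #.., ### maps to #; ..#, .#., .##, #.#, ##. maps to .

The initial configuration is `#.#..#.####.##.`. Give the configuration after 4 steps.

...#.....#..###

...#....##.....
##..###...#####
#.#..#.##..####
...#.....#..###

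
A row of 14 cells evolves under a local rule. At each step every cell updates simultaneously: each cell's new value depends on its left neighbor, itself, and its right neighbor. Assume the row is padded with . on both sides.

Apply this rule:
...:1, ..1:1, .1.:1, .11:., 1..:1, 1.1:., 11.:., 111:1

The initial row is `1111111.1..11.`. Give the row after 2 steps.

step 1: .11111..111..1
step 2: 1.111.11.1.111

1.111.11.1.111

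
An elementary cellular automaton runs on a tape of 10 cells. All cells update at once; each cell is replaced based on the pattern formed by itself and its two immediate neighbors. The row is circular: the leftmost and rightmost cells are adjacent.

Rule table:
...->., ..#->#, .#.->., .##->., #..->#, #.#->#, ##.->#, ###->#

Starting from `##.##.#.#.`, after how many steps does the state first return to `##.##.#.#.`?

10

step 1: .##.##.#.#
step 2: #.##.##.#.
step 3: .#.##.##.#
step 4: #.#.##.##.
step 5: .#.#.##.##
step 6: #.#.#.##.#
step 7: ##.#.#.##.
step 8: .##.#.#.##
step 9: #.##.#.#.#
step 10: ##.##.#.#.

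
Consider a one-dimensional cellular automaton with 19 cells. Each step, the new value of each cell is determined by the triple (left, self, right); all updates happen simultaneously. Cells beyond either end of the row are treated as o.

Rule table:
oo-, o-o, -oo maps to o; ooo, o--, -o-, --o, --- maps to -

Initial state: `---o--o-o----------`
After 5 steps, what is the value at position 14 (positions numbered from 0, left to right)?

step 1: -------o-----------
step 2: -------------------
step 3: -------------------  (fixed point — unchanged through step 5)
position 14 holds -

-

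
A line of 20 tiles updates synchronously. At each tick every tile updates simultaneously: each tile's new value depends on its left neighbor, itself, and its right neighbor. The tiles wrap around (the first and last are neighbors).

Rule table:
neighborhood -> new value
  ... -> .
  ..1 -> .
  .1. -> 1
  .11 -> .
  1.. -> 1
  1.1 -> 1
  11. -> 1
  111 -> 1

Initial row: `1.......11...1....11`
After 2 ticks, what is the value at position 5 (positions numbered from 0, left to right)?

.

tick 1: 11.......11..11....1
tick 2: 111.......11..11....
position 5 holds .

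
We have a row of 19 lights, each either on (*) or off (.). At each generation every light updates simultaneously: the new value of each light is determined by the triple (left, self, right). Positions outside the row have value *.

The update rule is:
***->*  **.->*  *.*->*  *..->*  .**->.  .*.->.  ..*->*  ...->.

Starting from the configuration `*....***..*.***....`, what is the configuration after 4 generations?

******.*.****.*.***

**..*.****.*.***..*
****.*.****.*.****.
*****.*.****.*.****
******.*.****.*.***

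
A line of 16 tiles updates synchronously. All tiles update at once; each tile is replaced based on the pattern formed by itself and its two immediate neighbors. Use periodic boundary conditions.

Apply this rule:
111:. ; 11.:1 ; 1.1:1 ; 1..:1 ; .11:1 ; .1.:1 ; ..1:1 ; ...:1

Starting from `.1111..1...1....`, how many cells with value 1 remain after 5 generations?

11..111111111111
.1111...........
11..111111111111  (repeats generation 1; period 2)
generation 5: 11..111111111111
count of 1: 14

14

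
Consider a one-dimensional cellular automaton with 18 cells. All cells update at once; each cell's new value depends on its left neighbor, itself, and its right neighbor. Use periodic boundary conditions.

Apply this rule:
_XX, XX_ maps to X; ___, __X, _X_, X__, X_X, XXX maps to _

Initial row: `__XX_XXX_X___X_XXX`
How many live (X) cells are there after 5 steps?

__XX_X_X_______X_X
__XX______________
__XX______________  (fixed point — unchanged through step 5)
count of X: 2

2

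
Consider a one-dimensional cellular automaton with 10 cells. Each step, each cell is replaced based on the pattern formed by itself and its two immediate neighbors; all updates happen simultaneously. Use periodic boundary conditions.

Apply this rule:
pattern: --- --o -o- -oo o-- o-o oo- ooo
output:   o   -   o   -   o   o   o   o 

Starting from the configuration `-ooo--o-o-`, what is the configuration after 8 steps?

--ooo-oooo
o--ooo-ooo
oo--ooo-oo
ooo--ooo-o
oooo--ooo-
-oooo--ooo
o-oooo--oo
oo-oooo--o

oo-oooo--o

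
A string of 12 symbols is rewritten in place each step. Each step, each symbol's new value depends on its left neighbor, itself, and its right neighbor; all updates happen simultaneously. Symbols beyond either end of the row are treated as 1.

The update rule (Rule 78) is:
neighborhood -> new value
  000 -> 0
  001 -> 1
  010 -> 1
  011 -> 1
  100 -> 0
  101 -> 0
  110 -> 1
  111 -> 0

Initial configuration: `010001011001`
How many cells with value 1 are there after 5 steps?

010011011011
010111011010
010101011010
010101011010  (fixed point — unchanged through step 5)
count of 1: 6

6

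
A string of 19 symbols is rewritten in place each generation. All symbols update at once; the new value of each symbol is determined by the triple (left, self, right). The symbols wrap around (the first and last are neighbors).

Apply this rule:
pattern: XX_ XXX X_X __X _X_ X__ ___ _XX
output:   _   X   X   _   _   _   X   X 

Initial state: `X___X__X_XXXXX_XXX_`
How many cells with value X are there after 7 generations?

generation 1: __X_____XXXXX_XXX_X
generation 2: ____XXX_XXXX_XXX_X_
generation 3: XXX_XX_XXXX_XXX_X__
generation 4: XX_XX_XXXX_XXX_X___
generation 5: X_XX_XXXX_XXX_X__X_
generation 6: _XX_XXXX_XXX_X____X
generation 7: XX_XXXX_XXX_X__XX__
count of X: 12

12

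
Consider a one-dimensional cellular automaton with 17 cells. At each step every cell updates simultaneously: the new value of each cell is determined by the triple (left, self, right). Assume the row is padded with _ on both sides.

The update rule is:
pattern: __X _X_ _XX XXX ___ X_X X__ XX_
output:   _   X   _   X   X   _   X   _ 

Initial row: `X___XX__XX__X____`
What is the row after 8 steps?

XXX___X___X_XXXXX
_X_XX_XXX_X__XXX_
_X_____X__XX__X_X
_XXXXX_XX___X_X_X
__XXX____XX_X_X_X
X__X_XXX____X_X_X
XX_X__X_XXX_X_X_X
___XX_X__X__X_X_X

___XX_X__X__X_X_X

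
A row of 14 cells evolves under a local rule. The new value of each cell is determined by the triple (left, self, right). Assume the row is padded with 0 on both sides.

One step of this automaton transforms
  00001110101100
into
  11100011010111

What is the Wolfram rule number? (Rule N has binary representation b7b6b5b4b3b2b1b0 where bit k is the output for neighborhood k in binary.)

113

position 5: 111 → 0  (bit 7 = 0)
position 6: 110 → 1  (bit 6 = 1)
position 7: 101 → 1  (bit 5 = 1)
position 12: 100 → 1  (bit 4 = 1)
position 4: 011 → 0  (bit 3 = 0)
position 8: 010 → 0  (bit 2 = 0)
position 3: 001 → 0  (bit 1 = 0)
position 0: 000 → 1  (bit 0 = 1)
bits b7..b0 = 01110001 = 113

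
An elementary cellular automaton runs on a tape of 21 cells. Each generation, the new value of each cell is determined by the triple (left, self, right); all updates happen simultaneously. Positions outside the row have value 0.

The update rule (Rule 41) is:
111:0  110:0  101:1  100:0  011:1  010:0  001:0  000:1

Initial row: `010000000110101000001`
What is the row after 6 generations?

110001010010100010001

000111110101010011100
110100001010100010001
101001100101001000100
010001000010000010001
000100011000111000100
110001010010100010001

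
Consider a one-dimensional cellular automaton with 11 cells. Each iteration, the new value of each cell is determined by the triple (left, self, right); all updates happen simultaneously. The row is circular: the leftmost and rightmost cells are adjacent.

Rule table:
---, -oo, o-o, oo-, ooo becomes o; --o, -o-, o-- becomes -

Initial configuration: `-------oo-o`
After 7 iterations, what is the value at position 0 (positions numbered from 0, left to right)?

-

-ooooo-ooo-
-ooooooooo-
-ooooooooo-  (fixed point — unchanged through iteration 7)
position 0 holds -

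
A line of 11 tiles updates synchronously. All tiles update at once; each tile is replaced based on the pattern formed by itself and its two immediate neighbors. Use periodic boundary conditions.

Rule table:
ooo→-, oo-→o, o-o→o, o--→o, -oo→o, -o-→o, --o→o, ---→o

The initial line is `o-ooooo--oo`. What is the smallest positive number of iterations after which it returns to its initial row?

ooo---oooo-
o-ooooo--oo

2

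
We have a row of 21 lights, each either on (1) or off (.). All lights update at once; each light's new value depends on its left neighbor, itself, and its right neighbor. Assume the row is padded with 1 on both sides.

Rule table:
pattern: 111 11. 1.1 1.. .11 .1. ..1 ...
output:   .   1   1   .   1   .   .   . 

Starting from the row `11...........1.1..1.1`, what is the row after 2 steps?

.1............1....11
1..................1.

1..................1.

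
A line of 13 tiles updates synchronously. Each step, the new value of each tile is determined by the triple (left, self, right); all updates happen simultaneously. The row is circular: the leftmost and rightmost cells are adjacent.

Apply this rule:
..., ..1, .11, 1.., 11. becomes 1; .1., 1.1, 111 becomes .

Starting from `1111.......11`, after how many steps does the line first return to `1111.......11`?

2

...111111111.
1111.......11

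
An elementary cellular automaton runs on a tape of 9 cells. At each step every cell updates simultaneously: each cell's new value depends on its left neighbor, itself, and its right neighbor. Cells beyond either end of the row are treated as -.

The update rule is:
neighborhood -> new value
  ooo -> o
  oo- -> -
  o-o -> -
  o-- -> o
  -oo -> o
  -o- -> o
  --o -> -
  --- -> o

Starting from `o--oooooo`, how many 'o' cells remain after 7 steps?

step 1: oo-ooooo-
step 2: o--oooo-o
step 3: oo-ooo--o
step 4: o--oo-o-o
step 5: oo-o--o-o
step 6: o--oo-o-o  (repeats step 4; period 2)
step 7: oo-o--o-o
count of o: 5

5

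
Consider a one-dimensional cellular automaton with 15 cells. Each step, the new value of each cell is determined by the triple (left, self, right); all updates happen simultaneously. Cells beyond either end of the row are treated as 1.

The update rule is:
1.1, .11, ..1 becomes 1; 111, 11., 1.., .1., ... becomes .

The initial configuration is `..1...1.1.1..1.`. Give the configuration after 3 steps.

...1.1.1..1.11.

.1...1.1.1..1.1
1...1.1.1..1.11
...1.1.1..1.11.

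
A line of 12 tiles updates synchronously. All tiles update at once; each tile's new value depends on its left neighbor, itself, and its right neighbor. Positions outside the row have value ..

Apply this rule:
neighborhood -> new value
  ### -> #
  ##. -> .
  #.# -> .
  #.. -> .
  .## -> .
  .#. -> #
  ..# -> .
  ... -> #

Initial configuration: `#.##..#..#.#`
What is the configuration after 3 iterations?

iteration 1: #.....#..#.#
iteration 2: #.###.#..#.#
iteration 3: #..#..#..#.#

#..#..#..#.#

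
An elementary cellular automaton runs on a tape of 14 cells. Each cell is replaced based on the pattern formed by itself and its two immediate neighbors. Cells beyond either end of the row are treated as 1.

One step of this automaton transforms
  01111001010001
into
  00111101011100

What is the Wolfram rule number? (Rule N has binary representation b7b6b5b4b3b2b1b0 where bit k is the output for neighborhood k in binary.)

position 2: 111 → 1  (bit 7 = 1)
position 4: 110 → 1  (bit 6 = 1)
position 0: 101 → 0  (bit 5 = 0)
position 5: 100 → 1  (bit 4 = 1)
position 1: 011 → 0  (bit 3 = 0)
position 7: 010 → 1  (bit 2 = 1)
position 6: 001 → 0  (bit 1 = 0)
position 11: 000 → 1  (bit 0 = 1)
bits b7..b0 = 11010101 = 213

213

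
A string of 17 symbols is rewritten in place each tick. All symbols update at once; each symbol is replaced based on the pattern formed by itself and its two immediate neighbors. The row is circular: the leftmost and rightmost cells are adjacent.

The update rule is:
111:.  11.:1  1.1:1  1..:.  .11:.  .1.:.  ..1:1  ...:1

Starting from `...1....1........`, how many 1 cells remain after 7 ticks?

9

111..111..1111111
..1.1..1.1.......
11.1..1.1..111111
.11..1.1..1......
1.1.1.1..1..11111
11.1.1..1..1.....
.11.1..1..1..1111
count of 1: 9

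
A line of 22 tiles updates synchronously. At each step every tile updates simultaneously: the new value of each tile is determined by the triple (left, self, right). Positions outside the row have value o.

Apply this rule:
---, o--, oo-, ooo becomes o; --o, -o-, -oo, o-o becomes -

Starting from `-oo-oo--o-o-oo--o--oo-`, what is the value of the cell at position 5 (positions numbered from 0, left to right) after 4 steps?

--o--oo------oo--o--o-
o--o--oooooo--oo--o---
oo--o--oooooo--oo--oo-
ooo--o--oooooo--oo--o-
position 5 holds o

o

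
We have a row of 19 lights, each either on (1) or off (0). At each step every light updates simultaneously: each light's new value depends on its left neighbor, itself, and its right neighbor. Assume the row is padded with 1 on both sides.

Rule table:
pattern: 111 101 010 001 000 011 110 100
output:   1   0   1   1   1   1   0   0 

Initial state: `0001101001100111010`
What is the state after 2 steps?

0110011010011100110

0111001011001110010
0110011010011100110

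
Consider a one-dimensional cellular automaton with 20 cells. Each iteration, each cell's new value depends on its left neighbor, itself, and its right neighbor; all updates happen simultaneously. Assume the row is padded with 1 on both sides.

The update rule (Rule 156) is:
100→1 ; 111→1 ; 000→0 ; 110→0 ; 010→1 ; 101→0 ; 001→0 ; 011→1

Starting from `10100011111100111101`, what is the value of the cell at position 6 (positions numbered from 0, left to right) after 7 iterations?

00110011111010111001
10101011110010110101
00101011101010100101
10101011001010110101
00101010101010100101
10101010101010110101
00101010101010100101
position 6 holds 1

1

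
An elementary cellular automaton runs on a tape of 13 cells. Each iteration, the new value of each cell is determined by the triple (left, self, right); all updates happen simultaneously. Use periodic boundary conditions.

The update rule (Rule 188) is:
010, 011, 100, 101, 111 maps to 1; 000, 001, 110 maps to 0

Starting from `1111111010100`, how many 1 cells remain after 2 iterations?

iteration 1: 1111110111110
iteration 2: 1111101111101
count of 1: 11

11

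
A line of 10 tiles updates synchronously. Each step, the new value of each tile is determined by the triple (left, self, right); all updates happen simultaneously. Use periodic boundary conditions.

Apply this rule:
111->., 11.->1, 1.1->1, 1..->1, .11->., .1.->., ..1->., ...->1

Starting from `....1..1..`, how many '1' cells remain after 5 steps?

111..1..11
..11..1...
1..11..111
11..11....
.11..1111.
count of 1: 6

6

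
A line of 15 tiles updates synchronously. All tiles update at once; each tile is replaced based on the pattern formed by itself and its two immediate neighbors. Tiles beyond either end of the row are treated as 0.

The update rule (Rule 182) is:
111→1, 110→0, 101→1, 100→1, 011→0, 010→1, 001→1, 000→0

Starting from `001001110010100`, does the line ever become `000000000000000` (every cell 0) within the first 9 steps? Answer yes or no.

011110101111110
101101110111101
110010101011011
001111111100100
010111111011110
111011110101101
010101101110011
111110010101100
011101111110010
step 9 is 011101111110010, still not uniform 0

no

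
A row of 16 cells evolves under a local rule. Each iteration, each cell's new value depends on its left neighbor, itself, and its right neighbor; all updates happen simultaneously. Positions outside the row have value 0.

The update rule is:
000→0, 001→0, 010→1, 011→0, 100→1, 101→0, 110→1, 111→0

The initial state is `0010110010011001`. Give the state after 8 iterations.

0010011011001101
0011001001100101
0001101100110101
0000100110010101
0000110011010101
0000011001010101
0000001101010101
0000000101010101

0000000101010101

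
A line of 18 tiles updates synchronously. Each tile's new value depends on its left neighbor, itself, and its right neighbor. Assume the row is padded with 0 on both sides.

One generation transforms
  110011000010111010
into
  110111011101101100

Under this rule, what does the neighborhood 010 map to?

0

At position 10 the neighborhood is 010; the next row has 0 there.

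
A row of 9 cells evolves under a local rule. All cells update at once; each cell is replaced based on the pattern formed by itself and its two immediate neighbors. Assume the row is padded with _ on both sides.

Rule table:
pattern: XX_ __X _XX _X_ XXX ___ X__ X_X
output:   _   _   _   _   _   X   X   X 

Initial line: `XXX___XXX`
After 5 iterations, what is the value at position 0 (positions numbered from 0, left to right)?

_

___XX____
XX___XXXX
__XX_____
X___XXXXX
_XX______
position 0 holds _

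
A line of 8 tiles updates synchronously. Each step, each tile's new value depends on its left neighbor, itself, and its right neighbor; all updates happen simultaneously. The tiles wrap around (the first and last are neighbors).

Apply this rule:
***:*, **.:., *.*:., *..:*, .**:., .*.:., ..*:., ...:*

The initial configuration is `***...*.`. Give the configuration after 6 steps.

.*.**...
.....***
****..*.
.**.*...
.....***  (repeats step 2; period 3)
step 6: ****..*.

****..*.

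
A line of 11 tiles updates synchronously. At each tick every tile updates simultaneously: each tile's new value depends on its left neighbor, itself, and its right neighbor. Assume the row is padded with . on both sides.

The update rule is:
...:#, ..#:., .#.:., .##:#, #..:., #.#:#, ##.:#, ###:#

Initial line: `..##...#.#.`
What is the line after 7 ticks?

tick 1: #.##.#..#..
tick 2: .####.....#
tick 3: .####.###..
tick 4: .########.#
tick 5: .#########.
tick 6: .#########.  (fixed point — unchanged through tick 7)

.#########.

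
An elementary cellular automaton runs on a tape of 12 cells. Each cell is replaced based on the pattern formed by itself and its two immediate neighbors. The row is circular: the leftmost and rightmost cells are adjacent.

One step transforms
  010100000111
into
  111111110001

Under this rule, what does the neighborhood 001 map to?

At position 8 the neighborhood is 001; the next row has 0 there.

0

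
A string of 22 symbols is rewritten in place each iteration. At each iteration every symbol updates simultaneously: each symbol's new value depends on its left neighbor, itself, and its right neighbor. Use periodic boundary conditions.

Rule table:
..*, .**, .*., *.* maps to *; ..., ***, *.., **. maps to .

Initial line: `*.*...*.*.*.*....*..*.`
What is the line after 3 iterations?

...**.........**.**...

iteration 1: ***..********...**.***
iteration 2: ....**.........**.**..
iteration 3: ...**.........**.**...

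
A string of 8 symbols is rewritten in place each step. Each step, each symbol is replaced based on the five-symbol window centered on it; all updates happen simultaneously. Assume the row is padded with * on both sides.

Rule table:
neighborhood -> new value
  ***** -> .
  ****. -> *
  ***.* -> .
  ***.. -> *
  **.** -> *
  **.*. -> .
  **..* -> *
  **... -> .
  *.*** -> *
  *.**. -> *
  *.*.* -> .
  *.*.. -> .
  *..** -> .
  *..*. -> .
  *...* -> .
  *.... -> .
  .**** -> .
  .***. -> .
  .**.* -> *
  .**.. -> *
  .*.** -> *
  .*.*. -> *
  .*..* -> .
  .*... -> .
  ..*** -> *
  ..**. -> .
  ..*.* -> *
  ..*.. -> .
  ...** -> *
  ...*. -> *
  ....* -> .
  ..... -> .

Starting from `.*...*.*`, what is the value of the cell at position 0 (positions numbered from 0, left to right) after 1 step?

....****
position 0 holds .

.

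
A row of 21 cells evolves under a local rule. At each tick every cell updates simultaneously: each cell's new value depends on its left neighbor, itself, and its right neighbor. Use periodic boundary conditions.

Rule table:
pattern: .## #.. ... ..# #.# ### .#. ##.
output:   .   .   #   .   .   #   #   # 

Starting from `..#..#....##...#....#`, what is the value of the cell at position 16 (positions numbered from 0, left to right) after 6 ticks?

tick 1: ..#..#.##..#.#.#.##.#
tick 2: ..#..#..#..#.#.#..#.#
tick 3: ..#..#..#..#.#.#..#.#  (fixed point — unchanged through tick 6)
position 16 holds .

.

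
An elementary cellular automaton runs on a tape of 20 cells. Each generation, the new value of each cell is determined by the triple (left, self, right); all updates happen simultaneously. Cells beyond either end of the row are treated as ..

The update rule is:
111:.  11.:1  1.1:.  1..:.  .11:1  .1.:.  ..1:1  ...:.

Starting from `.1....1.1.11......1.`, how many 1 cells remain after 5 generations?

5

1....1....11.....1..
....1....111....1...
...1....11.1...1....
..1....111....1.....
.1....11.1...1......
count of 1: 5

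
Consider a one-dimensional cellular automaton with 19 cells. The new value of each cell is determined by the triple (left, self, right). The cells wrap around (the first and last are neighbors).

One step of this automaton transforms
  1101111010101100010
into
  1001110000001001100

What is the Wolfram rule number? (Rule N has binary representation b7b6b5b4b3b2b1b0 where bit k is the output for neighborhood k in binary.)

position 4: 111 → 1  (bit 7 = 1)
position 1: 110 → 0  (bit 6 = 0)
position 2: 101 → 0  (bit 5 = 0)
position 14: 100 → 0  (bit 4 = 0)
position 0: 011 → 1  (bit 3 = 1)
position 8: 010 → 0  (bit 2 = 0)
position 16: 001 → 1  (bit 1 = 1)
position 15: 000 → 1  (bit 0 = 1)
bits b7..b0 = 10001011 = 139

139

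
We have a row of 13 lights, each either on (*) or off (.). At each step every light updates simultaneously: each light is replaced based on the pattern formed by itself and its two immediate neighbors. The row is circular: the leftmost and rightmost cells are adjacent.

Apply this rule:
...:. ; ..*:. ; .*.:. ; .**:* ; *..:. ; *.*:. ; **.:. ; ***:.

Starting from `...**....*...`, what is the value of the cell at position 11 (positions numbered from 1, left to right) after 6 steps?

...*.........
.............
.............  (fixed point — unchanged through step 6)
position 11 holds .

.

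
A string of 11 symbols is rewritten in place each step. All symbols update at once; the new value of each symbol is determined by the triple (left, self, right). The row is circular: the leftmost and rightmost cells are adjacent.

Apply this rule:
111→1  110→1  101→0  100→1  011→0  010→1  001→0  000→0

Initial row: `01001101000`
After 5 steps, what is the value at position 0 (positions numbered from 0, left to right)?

1

01100101100
00110100110
00010110011
10010011001
11011001100
position 0 holds 1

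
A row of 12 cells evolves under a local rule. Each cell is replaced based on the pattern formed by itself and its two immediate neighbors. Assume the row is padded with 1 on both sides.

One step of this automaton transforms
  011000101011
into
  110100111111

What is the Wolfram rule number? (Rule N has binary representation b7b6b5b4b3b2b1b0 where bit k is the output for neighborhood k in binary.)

position 11: 111 → 1  (bit 7 = 1)
position 2: 110 → 0  (bit 6 = 0)
position 0: 101 → 1  (bit 5 = 1)
position 3: 100 → 1  (bit 4 = 1)
position 1: 011 → 1  (bit 3 = 1)
position 6: 010 → 1  (bit 2 = 1)
position 5: 001 → 0  (bit 1 = 0)
position 4: 000 → 0  (bit 0 = 0)
bits b7..b0 = 10111100 = 188

188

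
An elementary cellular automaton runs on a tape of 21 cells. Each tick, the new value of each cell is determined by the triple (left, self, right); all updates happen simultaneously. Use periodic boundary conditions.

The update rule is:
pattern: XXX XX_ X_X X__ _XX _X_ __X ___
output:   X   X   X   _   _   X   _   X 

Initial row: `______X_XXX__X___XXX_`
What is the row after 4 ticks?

XX_XXXXX_XX_X__XXX___

tick 1: XXXXX_XX_XX__X_X__XX_
tick 2: _XXXXX_XX_X__XXX___XX
tick 3: X_XXXXX_XXX___XX_X__X
tick 4: XX_XXXXX_XX_X__XXX___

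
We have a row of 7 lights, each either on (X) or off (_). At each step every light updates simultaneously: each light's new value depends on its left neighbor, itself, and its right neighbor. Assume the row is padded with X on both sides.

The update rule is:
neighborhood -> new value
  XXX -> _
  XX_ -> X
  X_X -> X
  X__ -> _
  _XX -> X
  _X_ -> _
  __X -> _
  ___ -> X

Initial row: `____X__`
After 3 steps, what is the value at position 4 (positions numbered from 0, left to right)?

step 1: _XX____
step 2: XXX_XX_
step 3: __XXXXX
position 4 holds X

X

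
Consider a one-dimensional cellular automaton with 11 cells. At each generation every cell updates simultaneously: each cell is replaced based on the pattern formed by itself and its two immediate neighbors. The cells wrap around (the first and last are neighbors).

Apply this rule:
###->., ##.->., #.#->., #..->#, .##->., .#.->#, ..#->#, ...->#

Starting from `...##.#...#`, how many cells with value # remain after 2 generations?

3

###...#####
...###.....
count of #: 3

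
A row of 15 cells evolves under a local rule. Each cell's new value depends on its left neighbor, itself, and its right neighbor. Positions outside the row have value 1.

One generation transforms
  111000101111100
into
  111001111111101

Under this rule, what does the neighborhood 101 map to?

At position 7 the neighborhood is 101; the next row has 1 there.

1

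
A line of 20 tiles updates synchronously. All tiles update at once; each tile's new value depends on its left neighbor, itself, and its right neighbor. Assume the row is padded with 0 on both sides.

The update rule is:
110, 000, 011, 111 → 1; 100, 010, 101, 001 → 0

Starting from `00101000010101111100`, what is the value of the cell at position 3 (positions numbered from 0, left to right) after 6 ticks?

tick 1: 10000011000001111101
tick 2: 00111011011101111100
tick 3: 10111011011101111101
tick 4: 00111011011101111100  (repeats tick 2; period 2)
tick 6: 00111011011101111100
position 3 holds 1

1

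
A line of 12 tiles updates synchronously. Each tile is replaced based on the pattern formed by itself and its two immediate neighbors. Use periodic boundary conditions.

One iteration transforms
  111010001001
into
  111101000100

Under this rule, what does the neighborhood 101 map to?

1

At position 3 the neighborhood is 101; the next row has 1 there.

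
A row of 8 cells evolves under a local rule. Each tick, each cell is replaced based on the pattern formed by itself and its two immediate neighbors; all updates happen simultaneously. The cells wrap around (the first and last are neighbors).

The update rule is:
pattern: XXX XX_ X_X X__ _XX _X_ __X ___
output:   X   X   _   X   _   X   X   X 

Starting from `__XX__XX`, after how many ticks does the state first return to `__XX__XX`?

tick 1: XX_XXX_X
tick 2: XX__XX__
tick 3: _XXX_XXX
tick 4: __XX__XX

4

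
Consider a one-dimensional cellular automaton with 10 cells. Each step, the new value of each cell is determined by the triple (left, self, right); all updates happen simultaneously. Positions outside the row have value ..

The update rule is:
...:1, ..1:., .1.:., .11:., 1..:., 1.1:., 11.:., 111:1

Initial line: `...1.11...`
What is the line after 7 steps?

11......11
...1111...
11..11..11
..........
1111111111
.11111111.
..111111..

..111111..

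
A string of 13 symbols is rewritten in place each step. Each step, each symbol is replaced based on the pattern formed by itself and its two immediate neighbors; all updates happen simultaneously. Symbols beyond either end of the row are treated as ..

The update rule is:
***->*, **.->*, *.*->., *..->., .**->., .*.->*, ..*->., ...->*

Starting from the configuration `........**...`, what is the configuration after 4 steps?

step 1: *******..*.**
step 2: .******..*..*
step 3: ..*****..*..*
step 4: *..****..*..*

*..****..*..*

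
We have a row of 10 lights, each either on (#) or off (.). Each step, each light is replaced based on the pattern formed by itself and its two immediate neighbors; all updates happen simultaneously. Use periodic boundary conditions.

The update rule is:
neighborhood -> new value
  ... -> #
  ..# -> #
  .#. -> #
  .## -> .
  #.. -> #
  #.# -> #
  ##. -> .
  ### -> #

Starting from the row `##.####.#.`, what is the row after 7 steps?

..#.##.###
####..#.#.
.##.######
#..#.####.
#####.##.#
####.#..#.
.##.######

.##.######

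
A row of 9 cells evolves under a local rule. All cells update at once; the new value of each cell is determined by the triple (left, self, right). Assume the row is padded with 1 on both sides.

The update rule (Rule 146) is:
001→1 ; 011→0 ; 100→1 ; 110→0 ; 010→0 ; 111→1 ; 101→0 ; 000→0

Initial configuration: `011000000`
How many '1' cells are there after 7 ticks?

000100001
101010010
000001100
100010011
010101101
000000000
100000001
count of 1: 2

2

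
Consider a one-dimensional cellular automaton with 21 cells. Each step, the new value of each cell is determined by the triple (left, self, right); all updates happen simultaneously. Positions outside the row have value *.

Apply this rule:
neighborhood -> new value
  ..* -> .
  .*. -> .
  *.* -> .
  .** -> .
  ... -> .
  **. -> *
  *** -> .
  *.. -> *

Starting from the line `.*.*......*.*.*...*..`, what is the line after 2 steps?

....*..........*...*.
*....*..........*....

*....*..........*....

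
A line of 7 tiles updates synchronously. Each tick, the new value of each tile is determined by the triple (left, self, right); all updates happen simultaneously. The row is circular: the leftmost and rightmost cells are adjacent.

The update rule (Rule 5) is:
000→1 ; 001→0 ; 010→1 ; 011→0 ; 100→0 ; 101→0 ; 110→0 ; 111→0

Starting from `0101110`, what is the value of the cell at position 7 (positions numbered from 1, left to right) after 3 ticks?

0

0100000
0101111
0100000
position 7 holds 0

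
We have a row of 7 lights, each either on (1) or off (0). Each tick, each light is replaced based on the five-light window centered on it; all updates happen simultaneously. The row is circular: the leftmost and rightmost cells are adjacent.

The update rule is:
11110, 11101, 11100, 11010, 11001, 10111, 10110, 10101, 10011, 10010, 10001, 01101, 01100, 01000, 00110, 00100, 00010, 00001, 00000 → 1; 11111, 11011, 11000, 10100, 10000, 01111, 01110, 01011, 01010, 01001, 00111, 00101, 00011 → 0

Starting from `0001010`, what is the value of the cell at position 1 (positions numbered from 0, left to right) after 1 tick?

0110001
position 1 holds 1

1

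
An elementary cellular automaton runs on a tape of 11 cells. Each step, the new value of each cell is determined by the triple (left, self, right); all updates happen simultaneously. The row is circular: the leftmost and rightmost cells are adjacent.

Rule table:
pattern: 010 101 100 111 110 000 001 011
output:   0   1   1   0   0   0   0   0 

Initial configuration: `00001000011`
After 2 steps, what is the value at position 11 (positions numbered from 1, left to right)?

10000100000
01000010000
position 11 holds 0

0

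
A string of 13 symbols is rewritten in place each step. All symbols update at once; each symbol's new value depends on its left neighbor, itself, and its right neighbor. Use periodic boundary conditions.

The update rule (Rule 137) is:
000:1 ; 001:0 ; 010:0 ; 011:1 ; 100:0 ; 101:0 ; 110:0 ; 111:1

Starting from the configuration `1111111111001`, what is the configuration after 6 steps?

1111001010001

1111111110001
1111111100101
1111111000001
1111110011101
1111100011001
1111001010001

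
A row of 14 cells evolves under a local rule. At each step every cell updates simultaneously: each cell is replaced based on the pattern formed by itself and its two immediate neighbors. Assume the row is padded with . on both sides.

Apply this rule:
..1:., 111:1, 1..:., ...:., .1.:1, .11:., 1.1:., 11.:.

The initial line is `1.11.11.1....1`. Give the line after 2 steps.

1.......1....1

1.......1....1
1.......1....1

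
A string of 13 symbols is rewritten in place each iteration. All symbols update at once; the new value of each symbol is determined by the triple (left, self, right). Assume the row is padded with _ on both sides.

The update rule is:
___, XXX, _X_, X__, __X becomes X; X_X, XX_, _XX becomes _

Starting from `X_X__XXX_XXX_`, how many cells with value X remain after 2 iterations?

iteration 1: X_XXX_X___X_X
iteration 2: X__X__XXXXX_X
count of X: 8

8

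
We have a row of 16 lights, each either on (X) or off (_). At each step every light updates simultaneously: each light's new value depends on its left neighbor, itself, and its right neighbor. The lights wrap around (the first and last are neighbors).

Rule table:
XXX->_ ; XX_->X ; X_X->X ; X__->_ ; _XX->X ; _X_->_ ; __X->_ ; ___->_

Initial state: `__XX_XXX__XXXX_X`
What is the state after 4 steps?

__XXXX_X__X__XX_
__X__XX______XX_
_____XX______XX_
_____XX______XX_

_____XX______XX_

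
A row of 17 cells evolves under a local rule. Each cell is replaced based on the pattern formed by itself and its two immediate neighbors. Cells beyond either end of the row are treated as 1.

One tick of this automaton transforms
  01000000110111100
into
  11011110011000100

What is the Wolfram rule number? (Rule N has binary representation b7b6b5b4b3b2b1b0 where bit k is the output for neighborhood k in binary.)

position 12: 111 → 0  (bit 7 = 0)
position 9: 110 → 1  (bit 6 = 1)
position 0: 101 → 1  (bit 5 = 1)
position 2: 100 → 0  (bit 4 = 0)
position 8: 011 → 0  (bit 3 = 0)
position 1: 010 → 1  (bit 2 = 1)
position 7: 001 → 0  (bit 1 = 0)
position 3: 000 → 1  (bit 0 = 1)
bits b7..b0 = 01100101 = 101

101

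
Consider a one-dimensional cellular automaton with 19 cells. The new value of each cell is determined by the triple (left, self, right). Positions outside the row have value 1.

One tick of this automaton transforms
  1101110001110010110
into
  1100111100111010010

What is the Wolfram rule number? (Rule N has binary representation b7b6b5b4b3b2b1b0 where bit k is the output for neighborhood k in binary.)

position 0: 111 → 1  (bit 7 = 1)
position 1: 110 → 1  (bit 6 = 1)
position 2: 101 → 0  (bit 5 = 0)
position 6: 100 → 1  (bit 4 = 1)
position 3: 011 → 0  (bit 3 = 0)
position 14: 010 → 1  (bit 2 = 1)
position 8: 001 → 0  (bit 1 = 0)
position 7: 000 → 1  (bit 0 = 1)
bits b7..b0 = 11010101 = 213

213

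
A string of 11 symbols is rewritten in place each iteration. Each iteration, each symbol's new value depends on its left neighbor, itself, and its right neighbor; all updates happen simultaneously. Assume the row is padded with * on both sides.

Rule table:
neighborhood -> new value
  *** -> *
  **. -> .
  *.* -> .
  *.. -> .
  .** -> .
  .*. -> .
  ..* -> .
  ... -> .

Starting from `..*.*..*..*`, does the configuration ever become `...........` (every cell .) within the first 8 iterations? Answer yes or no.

yes

...........
all cells are . at iteration 1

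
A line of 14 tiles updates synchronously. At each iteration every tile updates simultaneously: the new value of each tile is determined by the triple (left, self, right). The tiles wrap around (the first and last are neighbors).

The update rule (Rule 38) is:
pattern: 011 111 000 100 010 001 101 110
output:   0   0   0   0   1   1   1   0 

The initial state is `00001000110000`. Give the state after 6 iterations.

iteration 1: 00011001000000
iteration 2: 00100011000000
iteration 3: 01100100000000
iteration 4: 10001100000000
iteration 5: 10010000000001
iteration 6: 00110000000010

00110000000010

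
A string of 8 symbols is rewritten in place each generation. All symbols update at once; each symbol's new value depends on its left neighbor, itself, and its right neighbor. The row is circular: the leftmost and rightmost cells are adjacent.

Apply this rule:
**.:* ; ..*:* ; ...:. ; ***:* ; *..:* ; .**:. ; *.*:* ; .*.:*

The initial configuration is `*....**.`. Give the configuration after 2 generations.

******.*

generation 1: **..*.**
generation 2: ******.*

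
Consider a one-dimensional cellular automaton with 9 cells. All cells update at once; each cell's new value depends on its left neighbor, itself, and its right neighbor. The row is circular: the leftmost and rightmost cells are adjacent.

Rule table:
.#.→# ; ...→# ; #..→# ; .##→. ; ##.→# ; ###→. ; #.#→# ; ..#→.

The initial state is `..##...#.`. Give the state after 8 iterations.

iteration 1: #..###.##
iteration 2: ##...##..
iteration 3: .###..##.
iteration 4: ...##..##
iteration 5: ##..##..#
iteration 6: .##..##..
iteration 7: ..##..###
iteration 8: #..##...#

#..##...#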